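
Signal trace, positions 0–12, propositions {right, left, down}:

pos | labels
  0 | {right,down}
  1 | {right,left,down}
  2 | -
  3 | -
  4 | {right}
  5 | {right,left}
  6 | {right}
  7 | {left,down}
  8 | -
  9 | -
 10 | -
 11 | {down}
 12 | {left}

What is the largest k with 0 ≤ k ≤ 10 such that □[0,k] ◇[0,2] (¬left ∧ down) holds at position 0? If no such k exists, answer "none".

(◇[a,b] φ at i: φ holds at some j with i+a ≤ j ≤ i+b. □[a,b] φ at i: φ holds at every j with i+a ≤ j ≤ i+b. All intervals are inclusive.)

0

◇[0,2] (¬left ∧ down) must hold from j=0 onward; find where it first fails.
  j=0: holds
  j=1: fails
Holds on [0,0], so largest k = 0.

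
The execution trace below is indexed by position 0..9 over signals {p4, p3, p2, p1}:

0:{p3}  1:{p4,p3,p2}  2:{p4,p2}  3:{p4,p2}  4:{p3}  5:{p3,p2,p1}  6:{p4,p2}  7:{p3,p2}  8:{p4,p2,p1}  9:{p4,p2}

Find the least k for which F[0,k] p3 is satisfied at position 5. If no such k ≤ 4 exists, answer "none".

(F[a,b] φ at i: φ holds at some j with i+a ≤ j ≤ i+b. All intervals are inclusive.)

0

Scan j = 5,6,… for p3:
  j=5: holds
First hit at j=5, so smallest k = 5-5 = 0.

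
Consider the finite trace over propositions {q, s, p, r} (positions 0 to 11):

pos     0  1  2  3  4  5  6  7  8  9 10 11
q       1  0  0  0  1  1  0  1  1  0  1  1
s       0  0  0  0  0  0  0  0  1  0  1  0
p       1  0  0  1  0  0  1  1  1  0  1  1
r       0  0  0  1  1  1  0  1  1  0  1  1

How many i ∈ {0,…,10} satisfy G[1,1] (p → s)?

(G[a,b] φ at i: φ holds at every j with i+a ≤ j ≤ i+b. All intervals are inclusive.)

Evaluate at each i in [0,10]:
  i=0: ✓ (all of [1,1])
  i=1: ✓ (all of [2,2])
  i=2: ✗ (fails at j=3)
  i=3: ✓ (all of [4,4])
  i=4: ✓ (all of [5,5])
  i=5: ✗ (fails at j=6)
  i=6: ✗ (fails at j=7)
  i=7: ✓ (all of [8,8])
  i=8: ✓ (all of [9,9])
  i=9: ✓ (all of [10,10])
  i=10: ✗ (fails at j=11)
Positions where it holds: {0, 1, 3, 4, 7, 8, 9} → 7.

7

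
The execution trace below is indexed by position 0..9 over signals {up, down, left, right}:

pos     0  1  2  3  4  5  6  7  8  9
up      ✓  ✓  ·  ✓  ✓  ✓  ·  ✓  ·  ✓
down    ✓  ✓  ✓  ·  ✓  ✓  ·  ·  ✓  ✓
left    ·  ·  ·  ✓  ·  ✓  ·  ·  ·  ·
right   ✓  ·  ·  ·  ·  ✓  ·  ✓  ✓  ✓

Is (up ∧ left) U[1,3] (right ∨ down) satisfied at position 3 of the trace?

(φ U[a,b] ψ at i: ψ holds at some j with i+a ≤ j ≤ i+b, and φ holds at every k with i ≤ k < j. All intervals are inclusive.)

Holds

Need some j in [4,6] with (right ∨ down), and (up ∧ left) at every k in [3,j-1].
  j=4: (right ∨ down) holds; (up ∧ left) holds at every k in [3,3] → satisfied.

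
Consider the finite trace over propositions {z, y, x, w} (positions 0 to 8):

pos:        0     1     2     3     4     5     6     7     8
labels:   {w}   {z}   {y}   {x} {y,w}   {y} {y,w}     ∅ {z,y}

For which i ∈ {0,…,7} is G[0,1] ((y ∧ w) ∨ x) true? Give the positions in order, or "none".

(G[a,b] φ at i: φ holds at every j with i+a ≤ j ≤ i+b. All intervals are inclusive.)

Evaluate at each i in [0,7]:
  i=0: ✗ (fails at j=0)
  i=1: ✗ (fails at j=1)
  i=2: ✗ (fails at j=2)
  i=3: ✓ (all of [3,4])
  i=4: ✗ (fails at j=5)
  i=5: ✗ (fails at j=5)
  i=6: ✗ (fails at j=7)
  i=7: ✗ (fails at j=7)

3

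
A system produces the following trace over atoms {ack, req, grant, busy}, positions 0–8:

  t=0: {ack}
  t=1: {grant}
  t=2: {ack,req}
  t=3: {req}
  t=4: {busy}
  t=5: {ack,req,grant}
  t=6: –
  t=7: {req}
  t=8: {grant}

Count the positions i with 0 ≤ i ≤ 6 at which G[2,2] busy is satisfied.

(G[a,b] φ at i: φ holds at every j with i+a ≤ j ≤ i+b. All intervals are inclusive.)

1

Evaluate at each i in [0,6]:
  i=0: ✗ (fails at j=2)
  i=1: ✗ (fails at j=3)
  i=2: ✓ (all of [4,4])
  i=3: ✗ (fails at j=5)
  i=4: ✗ (fails at j=6)
  i=5: ✗ (fails at j=7)
  i=6: ✗ (fails at j=8)
Positions where it holds: {2} → 1.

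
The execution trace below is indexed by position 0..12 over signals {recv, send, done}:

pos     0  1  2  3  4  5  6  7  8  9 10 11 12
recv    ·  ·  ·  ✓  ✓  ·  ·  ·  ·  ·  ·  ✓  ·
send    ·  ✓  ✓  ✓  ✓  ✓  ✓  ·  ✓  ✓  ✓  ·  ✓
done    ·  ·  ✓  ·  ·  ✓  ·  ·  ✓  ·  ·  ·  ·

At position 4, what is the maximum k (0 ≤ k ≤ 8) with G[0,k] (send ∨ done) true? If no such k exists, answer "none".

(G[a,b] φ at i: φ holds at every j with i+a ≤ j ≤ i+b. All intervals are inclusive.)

(send ∨ done) must hold from j=4 onward; find where it first fails.
  j=4: holds
  j=5: holds
  j=6: holds
  j=7: fails
Holds on [4,6], so largest k = 2.

2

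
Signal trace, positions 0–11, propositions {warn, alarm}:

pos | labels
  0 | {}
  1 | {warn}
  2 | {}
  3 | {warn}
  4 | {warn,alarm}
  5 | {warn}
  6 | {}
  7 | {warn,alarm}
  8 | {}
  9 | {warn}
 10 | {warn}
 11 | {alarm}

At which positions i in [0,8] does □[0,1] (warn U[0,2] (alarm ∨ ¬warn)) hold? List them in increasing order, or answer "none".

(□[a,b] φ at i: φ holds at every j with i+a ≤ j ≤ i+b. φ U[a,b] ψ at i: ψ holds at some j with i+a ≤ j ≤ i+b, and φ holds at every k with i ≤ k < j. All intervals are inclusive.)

Evaluate at each i in [0,8]:
  i=0: ✓ (all of [0,1])
  i=1: ✓ (all of [1,2])
  i=2: ✓ (all of [2,3])
  i=3: ✓ (all of [3,4])
  i=4: ✓ (all of [4,5])
  i=5: ✓ (all of [5,6])
  i=6: ✓ (all of [6,7])
  i=7: ✓ (all of [7,8])
  i=8: ✓ (all of [8,9])

0, 1, 2, 3, 4, 5, 6, 7, 8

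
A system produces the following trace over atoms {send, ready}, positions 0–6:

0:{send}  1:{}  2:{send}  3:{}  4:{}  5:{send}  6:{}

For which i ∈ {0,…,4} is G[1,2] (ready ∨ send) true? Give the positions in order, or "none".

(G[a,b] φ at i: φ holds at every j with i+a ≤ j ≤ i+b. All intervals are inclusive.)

none

Evaluate at each i in [0,4]:
  i=0: ✗ (fails at j=1)
  i=1: ✗ (fails at j=3)
  i=2: ✗ (fails at j=3)
  i=3: ✗ (fails at j=4)
  i=4: ✗ (fails at j=6)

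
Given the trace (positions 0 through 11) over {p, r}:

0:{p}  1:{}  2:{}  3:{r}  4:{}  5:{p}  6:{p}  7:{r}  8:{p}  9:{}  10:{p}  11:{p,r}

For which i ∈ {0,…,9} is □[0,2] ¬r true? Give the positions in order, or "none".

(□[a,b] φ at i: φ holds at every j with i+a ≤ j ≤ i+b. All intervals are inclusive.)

0, 4, 8

Evaluate at each i in [0,9]:
  i=0: ✓ (all of [0,2])
  i=1: ✗ (fails at j=3)
  i=2: ✗ (fails at j=3)
  i=3: ✗ (fails at j=3)
  i=4: ✓ (all of [4,6])
  i=5: ✗ (fails at j=7)
  i=6: ✗ (fails at j=7)
  i=7: ✗ (fails at j=7)
  i=8: ✓ (all of [8,10])
  i=9: ✗ (fails at j=11)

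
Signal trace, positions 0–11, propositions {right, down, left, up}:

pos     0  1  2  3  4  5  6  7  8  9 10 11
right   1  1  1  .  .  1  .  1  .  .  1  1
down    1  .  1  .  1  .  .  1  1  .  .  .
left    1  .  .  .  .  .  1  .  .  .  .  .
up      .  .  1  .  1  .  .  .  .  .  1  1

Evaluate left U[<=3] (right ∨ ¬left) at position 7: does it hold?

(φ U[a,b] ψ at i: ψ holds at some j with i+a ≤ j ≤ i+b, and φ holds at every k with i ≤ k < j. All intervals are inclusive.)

Holds

Need some j in [7,10] with (right ∨ ¬left), and left at every k in [7,j-1].
  j=7: (right ∨ ¬left) holds; no prefix to check → satisfied.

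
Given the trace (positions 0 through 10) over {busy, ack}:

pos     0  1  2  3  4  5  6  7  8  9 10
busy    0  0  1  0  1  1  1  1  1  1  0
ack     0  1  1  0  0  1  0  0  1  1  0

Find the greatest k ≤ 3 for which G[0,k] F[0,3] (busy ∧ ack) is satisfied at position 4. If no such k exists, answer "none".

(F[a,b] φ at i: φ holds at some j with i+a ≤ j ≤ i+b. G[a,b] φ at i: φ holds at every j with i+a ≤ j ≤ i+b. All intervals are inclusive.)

3

F[0,3] (busy ∧ ack) must hold from j=4 onward; find where it first fails.
  j=4: holds
  j=5: holds
  j=6: holds
  j=7: holds
Holds through j=7; largest k = 3.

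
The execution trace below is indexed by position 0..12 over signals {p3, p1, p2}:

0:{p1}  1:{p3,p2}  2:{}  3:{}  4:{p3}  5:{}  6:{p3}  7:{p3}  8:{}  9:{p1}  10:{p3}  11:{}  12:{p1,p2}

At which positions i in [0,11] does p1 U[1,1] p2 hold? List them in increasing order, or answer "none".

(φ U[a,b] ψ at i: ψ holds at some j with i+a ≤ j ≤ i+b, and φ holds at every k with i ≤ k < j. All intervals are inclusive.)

0

Evaluate at each i in [0,11]:
  i=0: ✓ (rhs at j=1; lhs holds on [0,0])
  i=1: ✗ (no rhs in [2,2])
  i=2: ✗ (no rhs in [3,3])
  i=3: ✗ (no rhs in [4,4])
  i=4: ✗ (no rhs in [5,5])
  i=5: ✗ (no rhs in [6,6])
  i=6: ✗ (no rhs in [7,7])
  i=7: ✗ (no rhs in [8,8])
  i=8: ✗ (no rhs in [9,9])
  i=9: ✗ (no rhs in [10,10])
  i=10: ✗ (no rhs in [11,11])
  i=11: ✗ (lhs fails at k=11 before rhs at j=12)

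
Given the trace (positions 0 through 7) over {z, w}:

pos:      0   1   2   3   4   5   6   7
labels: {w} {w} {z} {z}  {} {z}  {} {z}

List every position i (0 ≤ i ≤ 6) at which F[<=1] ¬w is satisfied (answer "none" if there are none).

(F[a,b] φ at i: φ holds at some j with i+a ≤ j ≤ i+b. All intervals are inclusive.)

Evaluate at each i in [0,6]:
  i=0: ✗ (none in [0,1])
  i=1: ✓ (witness j=2)
  i=2: ✓ (witness j=2)
  i=3: ✓ (witness j=3)
  i=4: ✓ (witness j=4)
  i=5: ✓ (witness j=5)
  i=6: ✓ (witness j=6)

1, 2, 3, 4, 5, 6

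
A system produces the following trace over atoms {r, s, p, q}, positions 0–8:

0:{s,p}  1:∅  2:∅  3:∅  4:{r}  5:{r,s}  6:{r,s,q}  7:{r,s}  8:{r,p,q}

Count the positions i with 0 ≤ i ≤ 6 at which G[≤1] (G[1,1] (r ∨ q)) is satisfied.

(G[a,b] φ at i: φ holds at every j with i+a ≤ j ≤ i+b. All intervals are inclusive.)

4

Evaluate at each i in [0,6]:
  i=0: ✗ (fails at j=0)
  i=1: ✗ (fails at j=1)
  i=2: ✗ (fails at j=2)
  i=3: ✓ (all of [3,4])
  i=4: ✓ (all of [4,5])
  i=5: ✓ (all of [5,6])
  i=6: ✓ (all of [6,7])
Positions where it holds: {3, 4, 5, 6} → 4.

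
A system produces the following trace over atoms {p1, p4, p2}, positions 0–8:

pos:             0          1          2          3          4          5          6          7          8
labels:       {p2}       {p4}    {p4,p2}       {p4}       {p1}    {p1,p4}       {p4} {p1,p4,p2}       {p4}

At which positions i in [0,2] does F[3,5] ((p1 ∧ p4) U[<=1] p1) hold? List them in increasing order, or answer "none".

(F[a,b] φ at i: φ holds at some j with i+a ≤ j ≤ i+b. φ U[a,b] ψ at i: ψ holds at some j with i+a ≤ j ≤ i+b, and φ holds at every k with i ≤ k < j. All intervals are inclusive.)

Evaluate at each i in [0,2]:
  i=0: ✓ (witness j=4)
  i=1: ✓ (witness j=4)
  i=2: ✓ (witness j=5)

0, 1, 2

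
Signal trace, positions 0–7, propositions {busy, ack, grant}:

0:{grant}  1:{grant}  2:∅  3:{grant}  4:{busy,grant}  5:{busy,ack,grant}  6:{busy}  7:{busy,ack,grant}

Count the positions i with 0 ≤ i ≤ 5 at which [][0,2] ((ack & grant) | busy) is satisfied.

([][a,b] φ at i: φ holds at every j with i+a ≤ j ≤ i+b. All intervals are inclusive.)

Evaluate at each i in [0,5]:
  i=0: ✗ (fails at j=0)
  i=1: ✗ (fails at j=1)
  i=2: ✗ (fails at j=2)
  i=3: ✗ (fails at j=3)
  i=4: ✓ (all of [4,6])
  i=5: ✓ (all of [5,7])
Positions where it holds: {4, 5} → 2.

2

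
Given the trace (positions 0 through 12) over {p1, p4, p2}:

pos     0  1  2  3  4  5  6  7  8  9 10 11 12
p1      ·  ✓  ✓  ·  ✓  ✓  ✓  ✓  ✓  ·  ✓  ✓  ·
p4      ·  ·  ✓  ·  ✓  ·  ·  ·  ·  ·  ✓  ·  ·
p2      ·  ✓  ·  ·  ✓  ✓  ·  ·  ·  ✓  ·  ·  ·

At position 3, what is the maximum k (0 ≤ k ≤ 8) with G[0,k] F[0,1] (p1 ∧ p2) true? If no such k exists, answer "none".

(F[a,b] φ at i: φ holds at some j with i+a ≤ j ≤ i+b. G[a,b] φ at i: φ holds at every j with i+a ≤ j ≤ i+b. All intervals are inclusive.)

F[0,1] (p1 ∧ p2) must hold from j=3 onward; find where it first fails.
  j=3: holds
  j=4: holds
  j=5: holds
  j=6: fails
Holds on [3,5], so largest k = 2.

2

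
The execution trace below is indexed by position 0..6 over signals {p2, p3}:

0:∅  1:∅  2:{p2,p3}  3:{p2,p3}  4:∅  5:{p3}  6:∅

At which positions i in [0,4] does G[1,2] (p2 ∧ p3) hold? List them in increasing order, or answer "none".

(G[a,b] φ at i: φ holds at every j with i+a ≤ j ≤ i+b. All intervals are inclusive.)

1

Evaluate at each i in [0,4]:
  i=0: ✗ (fails at j=1)
  i=1: ✓ (all of [2,3])
  i=2: ✗ (fails at j=4)
  i=3: ✗ (fails at j=4)
  i=4: ✗ (fails at j=5)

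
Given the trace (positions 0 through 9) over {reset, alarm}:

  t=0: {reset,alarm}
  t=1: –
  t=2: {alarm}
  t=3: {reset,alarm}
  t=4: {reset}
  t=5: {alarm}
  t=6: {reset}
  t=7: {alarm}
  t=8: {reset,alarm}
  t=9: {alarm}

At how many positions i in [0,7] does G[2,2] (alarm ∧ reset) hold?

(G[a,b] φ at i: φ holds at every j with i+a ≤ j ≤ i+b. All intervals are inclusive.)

Evaluate at each i in [0,7]:
  i=0: ✗ (fails at j=2)
  i=1: ✓ (all of [3,3])
  i=2: ✗ (fails at j=4)
  i=3: ✗ (fails at j=5)
  i=4: ✗ (fails at j=6)
  i=5: ✗ (fails at j=7)
  i=6: ✓ (all of [8,8])
  i=7: ✗ (fails at j=9)
Positions where it holds: {1, 6} → 2.

2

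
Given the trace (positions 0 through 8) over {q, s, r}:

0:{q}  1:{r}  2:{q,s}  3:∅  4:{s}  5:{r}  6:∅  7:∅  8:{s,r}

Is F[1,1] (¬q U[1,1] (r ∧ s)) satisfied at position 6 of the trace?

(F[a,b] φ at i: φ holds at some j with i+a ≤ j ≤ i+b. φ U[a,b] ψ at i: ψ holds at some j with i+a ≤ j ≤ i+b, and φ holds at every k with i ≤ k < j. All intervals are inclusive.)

Check (¬q U[1,1] (r ∧ s)) at each j in [7,7]:
  j=7: holds
Found at j=7 → formula holds.

Yes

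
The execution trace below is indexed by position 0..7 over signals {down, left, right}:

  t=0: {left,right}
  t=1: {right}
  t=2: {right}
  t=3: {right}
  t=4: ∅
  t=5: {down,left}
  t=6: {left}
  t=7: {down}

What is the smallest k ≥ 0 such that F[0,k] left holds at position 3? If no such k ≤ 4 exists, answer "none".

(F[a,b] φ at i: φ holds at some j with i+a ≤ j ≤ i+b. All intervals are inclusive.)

Scan j = 3,4,… for left:
  j=3: fails
  j=4: fails
  j=5: holds
First hit at j=5, so smallest k = 5-3 = 2.

2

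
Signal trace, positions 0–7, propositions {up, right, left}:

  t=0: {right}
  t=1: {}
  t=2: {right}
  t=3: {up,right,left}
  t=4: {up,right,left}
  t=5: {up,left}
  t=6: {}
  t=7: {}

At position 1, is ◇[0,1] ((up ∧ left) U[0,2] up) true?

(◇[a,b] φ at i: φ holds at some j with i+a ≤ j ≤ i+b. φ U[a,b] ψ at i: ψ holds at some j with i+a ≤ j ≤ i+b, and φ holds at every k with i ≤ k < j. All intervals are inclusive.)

False

Check ((up ∧ left) U[0,2] up) at each j in [1,2]:
  j=1: fails
  j=2: fails
No position in the window satisfies it → formula fails.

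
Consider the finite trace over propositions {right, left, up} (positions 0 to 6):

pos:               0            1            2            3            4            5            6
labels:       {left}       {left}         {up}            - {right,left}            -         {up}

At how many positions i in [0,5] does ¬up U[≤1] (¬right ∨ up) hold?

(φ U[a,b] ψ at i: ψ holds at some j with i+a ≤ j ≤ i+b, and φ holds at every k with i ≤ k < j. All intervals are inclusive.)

Evaluate at each i in [0,5]:
  i=0: ✓ (rhs at j=0)
  i=1: ✓ (rhs at j=1)
  i=2: ✓ (rhs at j=2)
  i=3: ✓ (rhs at j=3)
  i=4: ✓ (rhs at j=5; lhs holds on [4,4])
  i=5: ✓ (rhs at j=5)
Positions where it holds: {0, 1, 2, 3, 4, 5} → 6.

6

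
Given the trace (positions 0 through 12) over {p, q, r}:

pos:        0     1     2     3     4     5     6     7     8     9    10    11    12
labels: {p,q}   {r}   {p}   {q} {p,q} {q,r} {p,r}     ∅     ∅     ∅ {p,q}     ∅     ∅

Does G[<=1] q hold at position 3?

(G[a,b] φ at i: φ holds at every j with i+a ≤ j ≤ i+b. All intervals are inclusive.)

True

Check q at every j in [3,4]:
  j=3: true
  j=4: true
All positions satisfy it → formula holds.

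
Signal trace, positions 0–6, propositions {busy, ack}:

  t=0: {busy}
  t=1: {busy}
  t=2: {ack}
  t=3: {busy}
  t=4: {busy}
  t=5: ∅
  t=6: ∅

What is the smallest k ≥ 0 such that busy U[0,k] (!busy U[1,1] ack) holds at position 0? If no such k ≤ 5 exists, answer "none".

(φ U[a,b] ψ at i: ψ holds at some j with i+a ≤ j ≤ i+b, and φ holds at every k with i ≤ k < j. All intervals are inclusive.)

none

Need earliest j ≥ 0 with (!busy U[1,1] ack), and busy at every k in [0,j-1].
  j=0: rhs fails.
  j=1: rhs fails.
  j=2: rhs fails.
  j=3: rhs fails.
  j=4: rhs fails.
  j=5: rhs fails.
No witness within the range → none.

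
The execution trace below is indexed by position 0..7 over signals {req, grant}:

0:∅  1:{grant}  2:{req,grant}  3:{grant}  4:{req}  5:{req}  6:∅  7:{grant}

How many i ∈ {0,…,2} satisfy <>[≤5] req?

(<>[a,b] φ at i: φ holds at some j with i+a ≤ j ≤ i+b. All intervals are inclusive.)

Evaluate at each i in [0,2]:
  i=0: ✓ (witness j=2)
  i=1: ✓ (witness j=2)
  i=2: ✓ (witness j=2)
Positions where it holds: {0, 1, 2} → 3.

3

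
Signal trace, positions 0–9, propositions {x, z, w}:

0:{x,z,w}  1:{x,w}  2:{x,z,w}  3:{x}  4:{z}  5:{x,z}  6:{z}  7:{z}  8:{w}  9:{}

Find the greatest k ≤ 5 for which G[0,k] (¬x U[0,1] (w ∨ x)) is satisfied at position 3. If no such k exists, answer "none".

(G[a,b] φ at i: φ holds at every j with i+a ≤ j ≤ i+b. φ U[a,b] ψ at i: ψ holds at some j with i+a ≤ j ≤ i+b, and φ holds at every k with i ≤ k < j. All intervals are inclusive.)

(¬x U[0,1] (w ∨ x)) must hold from j=3 onward; find where it first fails.
  j=3: holds
  j=4: holds
  j=5: holds
  j=6: fails
Holds on [3,5], so largest k = 2.

2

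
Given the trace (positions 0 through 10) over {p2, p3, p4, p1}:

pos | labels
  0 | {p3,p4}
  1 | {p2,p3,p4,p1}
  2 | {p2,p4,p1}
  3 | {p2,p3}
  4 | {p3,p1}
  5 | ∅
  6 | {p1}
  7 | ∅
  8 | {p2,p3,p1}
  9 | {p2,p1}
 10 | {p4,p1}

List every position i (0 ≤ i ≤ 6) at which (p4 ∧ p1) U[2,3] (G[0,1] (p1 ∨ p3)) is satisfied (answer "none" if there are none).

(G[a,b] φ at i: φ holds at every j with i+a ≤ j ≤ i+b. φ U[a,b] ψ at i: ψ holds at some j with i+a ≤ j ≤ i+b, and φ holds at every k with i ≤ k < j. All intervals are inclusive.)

Evaluate at each i in [0,6]:
  i=0: ✗ (lhs fails at k=0 before rhs at j=2)
  i=1: ✓ (rhs at j=3; lhs holds on [1,2])
  i=2: ✗ (no rhs in [4,5])
  i=3: ✗ (no rhs in [5,6])
  i=4: ✗ (no rhs in [6,7])
  i=5: ✗ (lhs fails at k=5 before rhs at j=8)
  i=6: ✗ (lhs fails at k=6 before rhs at j=8)

1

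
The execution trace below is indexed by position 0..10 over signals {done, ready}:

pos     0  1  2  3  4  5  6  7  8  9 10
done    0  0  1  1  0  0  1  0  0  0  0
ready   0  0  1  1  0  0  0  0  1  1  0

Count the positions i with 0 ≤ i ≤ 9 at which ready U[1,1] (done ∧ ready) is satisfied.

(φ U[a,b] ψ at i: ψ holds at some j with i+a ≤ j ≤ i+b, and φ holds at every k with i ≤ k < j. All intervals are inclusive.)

Evaluate at each i in [0,9]:
  i=0: ✗ (no rhs in [1,1])
  i=1: ✗ (lhs fails at k=1 before rhs at j=2)
  i=2: ✓ (rhs at j=3; lhs holds on [2,2])
  i=3: ✗ (no rhs in [4,4])
  i=4: ✗ (no rhs in [5,5])
  i=5: ✗ (no rhs in [6,6])
  i=6: ✗ (no rhs in [7,7])
  i=7: ✗ (no rhs in [8,8])
  i=8: ✗ (no rhs in [9,9])
  i=9: ✗ (no rhs in [10,10])
Positions where it holds: {2} → 1.

1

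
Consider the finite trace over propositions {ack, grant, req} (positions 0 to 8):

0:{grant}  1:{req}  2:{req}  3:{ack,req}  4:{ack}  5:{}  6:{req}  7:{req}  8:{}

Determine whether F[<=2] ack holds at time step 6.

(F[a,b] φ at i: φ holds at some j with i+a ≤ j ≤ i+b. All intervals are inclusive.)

False

Check ack at each j in [6,8]:
  j=6: false
  j=7: false
  j=8: false
No position in the window satisfies it → formula fails.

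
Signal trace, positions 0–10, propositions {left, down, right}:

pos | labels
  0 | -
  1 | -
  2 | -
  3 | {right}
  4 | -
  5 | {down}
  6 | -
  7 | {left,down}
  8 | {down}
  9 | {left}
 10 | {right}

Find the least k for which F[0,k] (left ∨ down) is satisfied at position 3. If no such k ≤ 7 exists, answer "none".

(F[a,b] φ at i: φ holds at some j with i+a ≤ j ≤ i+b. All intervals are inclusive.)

Scan j = 3,4,… for (left ∨ down):
  j=3: fails
  j=4: fails
  j=5: holds
First hit at j=5, so smallest k = 5-3 = 2.

2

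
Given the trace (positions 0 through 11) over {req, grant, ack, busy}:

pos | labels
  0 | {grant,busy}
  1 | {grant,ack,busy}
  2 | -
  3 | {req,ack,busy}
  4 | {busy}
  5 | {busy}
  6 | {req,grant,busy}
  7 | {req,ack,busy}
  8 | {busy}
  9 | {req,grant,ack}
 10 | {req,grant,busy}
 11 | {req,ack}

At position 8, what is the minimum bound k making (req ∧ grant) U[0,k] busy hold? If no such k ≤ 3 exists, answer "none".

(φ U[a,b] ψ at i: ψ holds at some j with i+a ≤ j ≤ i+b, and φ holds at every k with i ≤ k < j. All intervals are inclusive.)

0

Need earliest j ≥ 8 with busy, and (req ∧ grant) at every k in [8,j-1].
  j=8: rhs holds (empty prefix). k = 0.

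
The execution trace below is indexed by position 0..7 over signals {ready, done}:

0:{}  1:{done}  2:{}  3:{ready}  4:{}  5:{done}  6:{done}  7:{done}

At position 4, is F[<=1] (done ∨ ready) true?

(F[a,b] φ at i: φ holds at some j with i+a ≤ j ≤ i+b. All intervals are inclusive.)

Check (done ∨ ready) at each j in [4,5]:
  j=4: false
  j=5: true
Found at j=5 → formula holds.

Yes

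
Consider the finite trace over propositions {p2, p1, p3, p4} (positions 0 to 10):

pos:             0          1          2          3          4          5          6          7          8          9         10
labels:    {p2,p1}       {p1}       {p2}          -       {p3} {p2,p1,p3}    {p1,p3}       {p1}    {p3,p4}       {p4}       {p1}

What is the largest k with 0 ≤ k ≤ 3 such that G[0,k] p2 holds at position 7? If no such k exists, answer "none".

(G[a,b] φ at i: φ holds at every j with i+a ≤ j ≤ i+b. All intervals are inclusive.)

none

p2 must hold from j=7 onward; find where it first fails.
  j=7: fails → no k works.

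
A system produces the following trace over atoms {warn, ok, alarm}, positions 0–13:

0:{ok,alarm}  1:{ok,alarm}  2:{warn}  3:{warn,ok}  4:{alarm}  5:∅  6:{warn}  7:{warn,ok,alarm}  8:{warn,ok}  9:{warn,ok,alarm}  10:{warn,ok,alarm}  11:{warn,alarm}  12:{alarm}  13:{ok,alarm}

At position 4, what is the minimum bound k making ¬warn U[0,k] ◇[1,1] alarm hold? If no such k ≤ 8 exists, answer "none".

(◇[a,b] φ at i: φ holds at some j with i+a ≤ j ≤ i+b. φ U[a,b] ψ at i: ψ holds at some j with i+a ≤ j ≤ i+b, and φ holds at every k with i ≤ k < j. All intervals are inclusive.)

Need earliest j ≥ 4 with ◇[1,1] alarm, and ¬warn at every k in [4,j-1].
  j=4: rhs fails.
  j=5: rhs fails.
  j=6: rhs holds; lhs holds on [4,5]. k = 2.

2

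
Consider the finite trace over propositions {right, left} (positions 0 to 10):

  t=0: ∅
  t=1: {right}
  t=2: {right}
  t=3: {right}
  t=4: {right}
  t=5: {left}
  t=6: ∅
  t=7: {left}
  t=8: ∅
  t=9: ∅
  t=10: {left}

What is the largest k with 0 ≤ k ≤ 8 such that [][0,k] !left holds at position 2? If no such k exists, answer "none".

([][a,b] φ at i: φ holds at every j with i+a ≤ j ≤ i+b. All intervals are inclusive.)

!left must hold from j=2 onward; find where it first fails.
  j=2: holds
  j=3: holds
  j=4: holds
  j=5: fails
Holds on [2,4], so largest k = 2.

2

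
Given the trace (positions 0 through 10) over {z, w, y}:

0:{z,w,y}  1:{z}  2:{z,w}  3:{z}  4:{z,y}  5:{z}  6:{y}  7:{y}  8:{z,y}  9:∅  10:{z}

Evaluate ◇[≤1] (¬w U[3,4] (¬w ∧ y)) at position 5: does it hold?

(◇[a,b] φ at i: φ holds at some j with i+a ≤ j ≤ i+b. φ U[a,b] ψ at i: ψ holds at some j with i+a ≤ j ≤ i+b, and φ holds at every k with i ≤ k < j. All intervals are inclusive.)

Check (¬w U[3,4] (¬w ∧ y)) at each j in [5,6]:
  j=5: holds
  j=6: fails
Found at j=5 → formula holds.

Yes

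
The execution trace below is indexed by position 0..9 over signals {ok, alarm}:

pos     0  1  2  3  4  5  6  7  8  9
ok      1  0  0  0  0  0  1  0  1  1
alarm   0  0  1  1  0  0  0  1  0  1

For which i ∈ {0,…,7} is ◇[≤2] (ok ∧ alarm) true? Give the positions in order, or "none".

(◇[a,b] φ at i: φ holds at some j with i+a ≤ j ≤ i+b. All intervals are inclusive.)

7

Evaluate at each i in [0,7]:
  i=0: ✗ (none in [0,2])
  i=1: ✗ (none in [1,3])
  i=2: ✗ (none in [2,4])
  i=3: ✗ (none in [3,5])
  i=4: ✗ (none in [4,6])
  i=5: ✗ (none in [5,7])
  i=6: ✗ (none in [6,8])
  i=7: ✓ (witness j=9)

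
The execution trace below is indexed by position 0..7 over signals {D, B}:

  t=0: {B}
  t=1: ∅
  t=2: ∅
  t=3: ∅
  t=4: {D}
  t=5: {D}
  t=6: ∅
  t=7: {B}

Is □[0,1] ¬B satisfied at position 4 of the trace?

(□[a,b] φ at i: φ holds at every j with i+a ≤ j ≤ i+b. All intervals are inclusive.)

Yes

Check ¬B at every j in [4,5]:
  j=4: true
  j=5: true
All positions satisfy it → formula holds.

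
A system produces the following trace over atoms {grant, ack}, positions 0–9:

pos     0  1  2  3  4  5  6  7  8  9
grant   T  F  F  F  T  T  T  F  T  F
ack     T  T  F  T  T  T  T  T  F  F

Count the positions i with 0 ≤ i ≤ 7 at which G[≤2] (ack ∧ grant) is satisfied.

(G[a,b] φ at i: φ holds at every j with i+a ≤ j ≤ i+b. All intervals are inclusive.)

Evaluate at each i in [0,7]:
  i=0: ✗ (fails at j=1)
  i=1: ✗ (fails at j=1)
  i=2: ✗ (fails at j=2)
  i=3: ✗ (fails at j=3)
  i=4: ✓ (all of [4,6])
  i=5: ✗ (fails at j=7)
  i=6: ✗ (fails at j=7)
  i=7: ✗ (fails at j=7)
Positions where it holds: {4} → 1.

1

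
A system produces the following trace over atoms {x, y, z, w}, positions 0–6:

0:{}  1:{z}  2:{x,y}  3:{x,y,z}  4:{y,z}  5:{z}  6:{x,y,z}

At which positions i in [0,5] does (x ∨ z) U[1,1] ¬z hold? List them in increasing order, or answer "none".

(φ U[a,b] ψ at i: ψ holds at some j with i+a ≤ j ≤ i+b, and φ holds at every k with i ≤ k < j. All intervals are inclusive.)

1

Evaluate at each i in [0,5]:
  i=0: ✗ (no rhs in [1,1])
  i=1: ✓ (rhs at j=2; lhs holds on [1,1])
  i=2: ✗ (no rhs in [3,3])
  i=3: ✗ (no rhs in [4,4])
  i=4: ✗ (no rhs in [5,5])
  i=5: ✗ (no rhs in [6,6])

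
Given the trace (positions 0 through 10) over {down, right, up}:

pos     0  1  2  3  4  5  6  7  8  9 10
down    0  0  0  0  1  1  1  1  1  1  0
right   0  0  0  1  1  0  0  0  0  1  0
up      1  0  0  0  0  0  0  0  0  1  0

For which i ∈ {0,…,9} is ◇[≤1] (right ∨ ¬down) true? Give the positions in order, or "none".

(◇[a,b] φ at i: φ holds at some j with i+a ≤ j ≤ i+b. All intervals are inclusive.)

0, 1, 2, 3, 4, 8, 9

Evaluate at each i in [0,9]:
  i=0: ✓ (witness j=0)
  i=1: ✓ (witness j=1)
  i=2: ✓ (witness j=2)
  i=3: ✓ (witness j=3)
  i=4: ✓ (witness j=4)
  i=5: ✗ (none in [5,6])
  i=6: ✗ (none in [6,7])
  i=7: ✗ (none in [7,8])
  i=8: ✓ (witness j=9)
  i=9: ✓ (witness j=9)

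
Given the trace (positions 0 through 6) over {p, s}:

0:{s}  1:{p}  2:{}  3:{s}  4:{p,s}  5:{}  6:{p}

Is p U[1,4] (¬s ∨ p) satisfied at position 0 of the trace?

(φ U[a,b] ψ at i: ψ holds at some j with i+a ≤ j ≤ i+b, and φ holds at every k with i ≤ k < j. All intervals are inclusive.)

No

Need some j in [1,4] with (¬s ∨ p), and p at every k in [0,j-1].
  j=1: (¬s ∨ p) holds, but p fails at k=0 → not this j.
  j=2: (¬s ∨ p) holds, but p fails at k=0 → not this j.
  j=3: (¬s ∨ p) false.
  j=4: (¬s ∨ p) holds, but p fails at k=0 → not this j.
No j in the window works → until fails.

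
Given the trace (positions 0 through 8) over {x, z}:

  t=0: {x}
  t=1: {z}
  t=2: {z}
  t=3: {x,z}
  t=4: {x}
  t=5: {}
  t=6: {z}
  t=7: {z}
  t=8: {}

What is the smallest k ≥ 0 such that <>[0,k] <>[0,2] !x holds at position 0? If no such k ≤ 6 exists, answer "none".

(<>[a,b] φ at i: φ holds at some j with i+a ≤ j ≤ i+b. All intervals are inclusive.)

Scan j = 0,1,… for <>[0,2] !x:
  j=0: holds
First hit at j=0, so smallest k = 0-0 = 0.

0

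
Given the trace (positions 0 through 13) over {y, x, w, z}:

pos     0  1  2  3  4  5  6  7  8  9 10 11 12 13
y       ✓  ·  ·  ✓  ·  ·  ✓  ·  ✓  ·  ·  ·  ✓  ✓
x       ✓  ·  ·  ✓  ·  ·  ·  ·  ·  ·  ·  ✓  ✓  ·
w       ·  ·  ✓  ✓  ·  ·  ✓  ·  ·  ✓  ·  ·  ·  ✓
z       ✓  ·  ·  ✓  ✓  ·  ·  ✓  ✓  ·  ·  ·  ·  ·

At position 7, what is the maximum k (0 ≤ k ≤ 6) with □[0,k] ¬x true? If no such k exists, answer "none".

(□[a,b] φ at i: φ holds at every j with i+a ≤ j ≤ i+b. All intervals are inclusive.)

¬x must hold from j=7 onward; find where it first fails.
  j=7: holds
  j=8: holds
  j=9: holds
  j=10: holds
  j=11: fails
Holds on [7,10], so largest k = 3.

3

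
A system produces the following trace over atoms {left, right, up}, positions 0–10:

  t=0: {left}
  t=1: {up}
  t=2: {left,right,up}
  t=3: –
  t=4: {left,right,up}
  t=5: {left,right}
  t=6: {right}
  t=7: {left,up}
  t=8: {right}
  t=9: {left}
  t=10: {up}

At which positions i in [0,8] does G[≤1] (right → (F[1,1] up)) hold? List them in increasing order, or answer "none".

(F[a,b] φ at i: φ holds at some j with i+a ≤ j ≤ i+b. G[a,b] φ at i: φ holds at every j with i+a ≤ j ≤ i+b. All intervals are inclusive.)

Evaluate at each i in [0,8]:
  i=0: ✓ (all of [0,1])
  i=1: ✗ (fails at j=2)
  i=2: ✗ (fails at j=2)
  i=3: ✗ (fails at j=4)
  i=4: ✗ (fails at j=4)
  i=5: ✗ (fails at j=5)
  i=6: ✓ (all of [6,7])
  i=7: ✗ (fails at j=8)
  i=8: ✗ (fails at j=8)

0, 6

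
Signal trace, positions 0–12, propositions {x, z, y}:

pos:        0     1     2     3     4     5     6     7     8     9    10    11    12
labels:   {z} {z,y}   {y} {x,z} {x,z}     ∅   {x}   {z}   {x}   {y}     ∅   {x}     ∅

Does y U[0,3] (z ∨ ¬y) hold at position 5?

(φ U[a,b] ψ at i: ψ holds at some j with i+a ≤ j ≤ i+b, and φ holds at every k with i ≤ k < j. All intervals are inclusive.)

Need some j in [5,8] with (z ∨ ¬y), and y at every k in [5,j-1].
  j=5: (z ∨ ¬y) holds; no prefix to check → satisfied.

Yes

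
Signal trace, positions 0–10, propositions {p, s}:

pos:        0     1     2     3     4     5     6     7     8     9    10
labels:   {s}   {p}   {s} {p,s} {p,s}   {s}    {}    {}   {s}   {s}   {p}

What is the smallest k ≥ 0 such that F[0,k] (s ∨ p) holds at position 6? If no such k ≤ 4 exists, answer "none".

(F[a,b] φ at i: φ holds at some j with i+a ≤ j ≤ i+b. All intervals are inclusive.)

Scan j = 6,7,… for (s ∨ p):
  j=6: fails
  j=7: fails
  j=8: holds
First hit at j=8, so smallest k = 8-6 = 2.

2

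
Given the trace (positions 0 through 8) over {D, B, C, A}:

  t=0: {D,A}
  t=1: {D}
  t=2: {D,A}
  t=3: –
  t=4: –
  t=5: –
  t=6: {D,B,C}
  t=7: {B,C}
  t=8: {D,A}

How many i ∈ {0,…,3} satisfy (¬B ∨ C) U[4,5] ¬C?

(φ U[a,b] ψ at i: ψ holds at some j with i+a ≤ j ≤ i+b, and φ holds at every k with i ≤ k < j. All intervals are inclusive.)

Evaluate at each i in [0,3]:
  i=0: ✓ (rhs at j=4; lhs holds on [0,3])
  i=1: ✓ (rhs at j=5; lhs holds on [1,4])
  i=2: ✗ (no rhs in [6,7])
  i=3: ✓ (rhs at j=8; lhs holds on [3,7])
Positions where it holds: {0, 1, 3} → 3.

3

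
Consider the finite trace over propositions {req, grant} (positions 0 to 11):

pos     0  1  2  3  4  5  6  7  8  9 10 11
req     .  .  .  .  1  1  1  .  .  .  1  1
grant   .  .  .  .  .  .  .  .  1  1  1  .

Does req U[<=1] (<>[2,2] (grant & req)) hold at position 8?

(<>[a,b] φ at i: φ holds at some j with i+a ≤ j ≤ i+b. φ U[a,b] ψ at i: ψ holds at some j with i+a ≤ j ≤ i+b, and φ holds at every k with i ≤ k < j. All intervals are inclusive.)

True

Need some j in [8,9] with <>[2,2] (grant & req), and req at every k in [8,j-1].
  j=8: <>[2,2] (grant & req) holds; no prefix to check → satisfied.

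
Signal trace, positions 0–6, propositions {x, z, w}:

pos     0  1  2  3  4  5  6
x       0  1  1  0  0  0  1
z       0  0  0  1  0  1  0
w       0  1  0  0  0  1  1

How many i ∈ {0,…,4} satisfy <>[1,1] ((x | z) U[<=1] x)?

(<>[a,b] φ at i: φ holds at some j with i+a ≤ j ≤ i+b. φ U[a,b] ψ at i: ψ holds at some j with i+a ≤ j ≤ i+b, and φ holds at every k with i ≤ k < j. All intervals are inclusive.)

3

Evaluate at each i in [0,4]:
  i=0: ✓ (witness j=1)
  i=1: ✓ (witness j=2)
  i=2: ✗ (none in [3,3])
  i=3: ✗ (none in [4,4])
  i=4: ✓ (witness j=5)
Positions where it holds: {0, 1, 4} → 3.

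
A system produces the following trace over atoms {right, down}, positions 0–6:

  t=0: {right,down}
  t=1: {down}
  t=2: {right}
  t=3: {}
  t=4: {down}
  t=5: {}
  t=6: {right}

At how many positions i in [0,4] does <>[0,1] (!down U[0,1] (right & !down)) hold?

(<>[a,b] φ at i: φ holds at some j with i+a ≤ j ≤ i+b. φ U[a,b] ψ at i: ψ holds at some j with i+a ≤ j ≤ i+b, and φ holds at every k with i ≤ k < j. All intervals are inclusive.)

3

Evaluate at each i in [0,4]:
  i=0: ✗ (none in [0,1])
  i=1: ✓ (witness j=2)
  i=2: ✓ (witness j=2)
  i=3: ✗ (none in [3,4])
  i=4: ✓ (witness j=5)
Positions where it holds: {1, 2, 4} → 3.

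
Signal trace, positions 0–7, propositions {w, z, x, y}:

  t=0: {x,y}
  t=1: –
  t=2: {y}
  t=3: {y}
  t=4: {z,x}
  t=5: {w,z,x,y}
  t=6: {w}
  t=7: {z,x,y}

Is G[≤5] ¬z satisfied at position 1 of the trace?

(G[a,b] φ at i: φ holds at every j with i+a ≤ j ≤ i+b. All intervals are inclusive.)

Check ¬z at every j in [1,6]:
  j=1: true
  j=2: true
  j=3: true
  j=4: false
  j=5: false
  j=6: true
Fails at j=4 → formula fails.

Does not hold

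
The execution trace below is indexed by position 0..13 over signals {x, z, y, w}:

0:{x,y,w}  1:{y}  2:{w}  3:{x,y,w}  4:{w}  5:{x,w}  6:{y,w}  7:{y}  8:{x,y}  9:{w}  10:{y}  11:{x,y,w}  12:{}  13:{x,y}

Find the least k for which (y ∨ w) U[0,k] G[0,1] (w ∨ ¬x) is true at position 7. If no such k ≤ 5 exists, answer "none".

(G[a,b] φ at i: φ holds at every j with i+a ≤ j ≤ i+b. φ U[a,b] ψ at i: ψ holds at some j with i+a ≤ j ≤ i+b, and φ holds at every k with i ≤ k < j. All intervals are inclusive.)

2

Need earliest j ≥ 7 with G[0,1] (w ∨ ¬x), and (y ∨ w) at every k in [7,j-1].
  j=7: rhs fails.
  j=8: rhs fails.
  j=9: rhs holds; lhs holds on [7,8]. k = 2.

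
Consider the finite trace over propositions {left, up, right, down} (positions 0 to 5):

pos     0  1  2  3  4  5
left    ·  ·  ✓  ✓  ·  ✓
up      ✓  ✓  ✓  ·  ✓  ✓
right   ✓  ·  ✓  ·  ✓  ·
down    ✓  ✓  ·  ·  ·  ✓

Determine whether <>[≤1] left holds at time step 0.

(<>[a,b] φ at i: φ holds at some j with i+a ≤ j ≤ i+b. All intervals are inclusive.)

Check left at each j in [0,1]:
  j=0: false
  j=1: false
No position in the window satisfies it → formula fails.

False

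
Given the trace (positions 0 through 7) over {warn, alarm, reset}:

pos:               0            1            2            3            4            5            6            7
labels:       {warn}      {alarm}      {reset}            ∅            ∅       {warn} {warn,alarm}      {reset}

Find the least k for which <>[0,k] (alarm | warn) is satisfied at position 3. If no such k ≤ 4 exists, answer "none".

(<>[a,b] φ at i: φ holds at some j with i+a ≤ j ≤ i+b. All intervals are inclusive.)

Scan j = 3,4,… for (alarm | warn):
  j=3: fails
  j=4: fails
  j=5: holds
First hit at j=5, so smallest k = 5-3 = 2.

2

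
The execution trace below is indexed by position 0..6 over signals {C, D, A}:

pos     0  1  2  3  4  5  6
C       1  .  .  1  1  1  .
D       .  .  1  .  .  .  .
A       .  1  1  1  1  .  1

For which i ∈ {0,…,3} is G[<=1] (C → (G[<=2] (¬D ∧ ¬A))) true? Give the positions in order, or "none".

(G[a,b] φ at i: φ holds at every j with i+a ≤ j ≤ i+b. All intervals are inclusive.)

Evaluate at each i in [0,3]:
  i=0: ✗ (fails at j=0)
  i=1: ✓ (all of [1,2])
  i=2: ✗ (fails at j=3)
  i=3: ✗ (fails at j=3)

1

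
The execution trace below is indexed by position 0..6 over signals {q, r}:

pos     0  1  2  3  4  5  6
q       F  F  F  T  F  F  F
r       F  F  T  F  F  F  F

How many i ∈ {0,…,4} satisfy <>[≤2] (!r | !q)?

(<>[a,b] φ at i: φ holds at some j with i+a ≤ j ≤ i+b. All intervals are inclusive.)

Evaluate at each i in [0,4]:
  i=0: ✓ (witness j=0)
  i=1: ✓ (witness j=1)
  i=2: ✓ (witness j=2)
  i=3: ✓ (witness j=3)
  i=4: ✓ (witness j=4)
Positions where it holds: {0, 1, 2, 3, 4} → 5.

5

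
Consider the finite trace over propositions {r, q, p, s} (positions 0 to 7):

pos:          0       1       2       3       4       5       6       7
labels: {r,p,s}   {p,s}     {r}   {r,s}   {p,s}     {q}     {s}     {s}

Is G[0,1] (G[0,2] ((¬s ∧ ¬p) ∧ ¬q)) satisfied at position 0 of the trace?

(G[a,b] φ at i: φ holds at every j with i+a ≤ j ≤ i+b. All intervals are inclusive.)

Check G[0,2] ((¬s ∧ ¬p) ∧ ¬q) at every j in [0,1]:
  j=0: fails at 0
  j=1: fails at 1
Fails at j=0 → formula fails.

False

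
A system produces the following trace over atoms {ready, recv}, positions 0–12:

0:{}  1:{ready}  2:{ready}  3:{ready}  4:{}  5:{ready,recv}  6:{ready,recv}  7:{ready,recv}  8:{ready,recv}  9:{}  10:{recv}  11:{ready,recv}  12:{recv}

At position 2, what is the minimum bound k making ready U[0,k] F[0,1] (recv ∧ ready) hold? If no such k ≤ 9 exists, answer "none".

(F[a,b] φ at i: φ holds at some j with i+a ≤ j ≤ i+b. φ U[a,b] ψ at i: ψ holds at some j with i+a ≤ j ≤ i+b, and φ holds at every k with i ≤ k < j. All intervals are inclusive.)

Need earliest j ≥ 2 with F[0,1] (recv ∧ ready), and ready at every k in [2,j-1].
  j=2: rhs fails.
  j=3: rhs fails.
  j=4: rhs holds; lhs holds on [2,3]. k = 2.

2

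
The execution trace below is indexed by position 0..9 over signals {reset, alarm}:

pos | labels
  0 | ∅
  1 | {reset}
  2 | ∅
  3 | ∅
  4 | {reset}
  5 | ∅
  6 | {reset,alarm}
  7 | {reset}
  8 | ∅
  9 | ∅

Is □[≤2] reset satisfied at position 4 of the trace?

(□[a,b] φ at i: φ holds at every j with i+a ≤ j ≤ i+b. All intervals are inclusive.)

Check reset at every j in [4,6]:
  j=4: true
  j=5: false
  j=6: true
Fails at j=5 → formula fails.

False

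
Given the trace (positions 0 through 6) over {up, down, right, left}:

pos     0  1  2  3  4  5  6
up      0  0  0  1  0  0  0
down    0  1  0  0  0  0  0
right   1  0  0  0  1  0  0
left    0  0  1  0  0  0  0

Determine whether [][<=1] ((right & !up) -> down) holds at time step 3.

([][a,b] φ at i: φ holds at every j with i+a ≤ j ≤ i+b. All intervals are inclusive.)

False

Check ((right & !up) -> down) at every j in [3,4]:
  j=3: antecedent false → ✓
  j=4: antecedent true; consequent false → ✗
Fails at j=4 → formula fails.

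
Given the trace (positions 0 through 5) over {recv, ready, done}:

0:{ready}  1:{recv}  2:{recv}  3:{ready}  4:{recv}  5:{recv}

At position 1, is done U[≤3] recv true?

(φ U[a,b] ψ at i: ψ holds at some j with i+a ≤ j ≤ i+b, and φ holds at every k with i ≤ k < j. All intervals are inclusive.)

True

Need some j in [1,4] with recv, and done at every k in [1,j-1].
  j=1: recv holds; no prefix to check → satisfied.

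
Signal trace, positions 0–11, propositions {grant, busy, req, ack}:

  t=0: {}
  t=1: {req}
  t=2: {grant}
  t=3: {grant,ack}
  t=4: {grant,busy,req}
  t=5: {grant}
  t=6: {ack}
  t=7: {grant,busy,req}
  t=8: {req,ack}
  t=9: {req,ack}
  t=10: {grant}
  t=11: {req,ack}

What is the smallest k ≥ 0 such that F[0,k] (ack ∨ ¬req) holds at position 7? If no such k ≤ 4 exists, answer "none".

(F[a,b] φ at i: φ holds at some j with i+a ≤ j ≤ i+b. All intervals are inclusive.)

1

Scan j = 7,8,… for (ack ∨ ¬req):
  j=7: fails
  j=8: holds
First hit at j=8, so smallest k = 8-7 = 1.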